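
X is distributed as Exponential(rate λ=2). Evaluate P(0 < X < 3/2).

P(0 < X < 3/2) = ∫_{0}^{3/2} f(x) dx
where f(x) = 2 e^{- 2 x}
= 1 - e^{-3}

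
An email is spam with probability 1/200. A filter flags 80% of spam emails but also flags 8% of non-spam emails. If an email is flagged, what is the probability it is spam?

Let D = the rare event, + = positive/flagged.
P(D) = 1/200
P(+|D) = 80/100 = 4/5
P(+|D') = 8/100 = 2/25
P(+) = P(+|D)P(D) + P(+|D')P(D')
     = \frac{4}{5} × \frac{1}{200} + \frac{2}{25} × \frac{199}{200}
     = \frac{209}{2500}
P(D|+) = P(+|D)P(D)/P(+) = \frac{10}{209}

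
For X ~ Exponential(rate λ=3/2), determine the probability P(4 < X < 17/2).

P(4 < X < 17/2) = ∫_{4}^{17/2} f(x) dx
where f(x) = \frac{3 e^{- \frac{3 x}{2}}}{2}
= - \frac{1}{e^{\frac{51}{4}}} + e^{-6}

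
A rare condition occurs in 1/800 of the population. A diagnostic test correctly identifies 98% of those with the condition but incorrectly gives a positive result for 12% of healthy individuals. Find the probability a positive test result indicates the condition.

Let D = the rare event, + = positive/flagged.
P(D) = 1/800
P(+|D) = 98/100 = 49/50
P(+|D') = 12/100 = 3/25
P(+) = P(+|D)P(D) + P(+|D')P(D')
     = \frac{49}{50} × \frac{1}{800} + \frac{3}{25} × \frac{799}{800}
     = \frac{4843}{40000}
P(D|+) = P(+|D)P(D)/P(+) = \frac{49}{4843}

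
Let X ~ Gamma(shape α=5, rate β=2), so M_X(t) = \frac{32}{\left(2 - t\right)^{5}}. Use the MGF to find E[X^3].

To find E[X^3], compute M^(3)(0):
M^(1)(t) = \frac{160}{\left(2 - t\right)^{6}}
M^(2)(t) = \frac{960}{\left(2 - t\right)^{7}}
M^(3)(t) = \frac{6720}{\left(2 - t\right)^{8}}
M^(3)(0) = \frac{105}{4}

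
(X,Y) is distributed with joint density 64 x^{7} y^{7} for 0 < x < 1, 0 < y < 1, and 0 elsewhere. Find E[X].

E[X] = ∫_0^1 ∫_0^1 x × f(x,y) dy dx
= ∫_0^1 ∫_0^1 x × (64 x^{7} y^{7}) dy dx
= \frac{8}{9}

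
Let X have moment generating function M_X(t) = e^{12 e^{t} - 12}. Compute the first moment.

To find E[X], compute M^(1)(0):
M^(1)(t) = 12 e^{t} e^{12 e^{t} - 12}
M^(1)(0) = 12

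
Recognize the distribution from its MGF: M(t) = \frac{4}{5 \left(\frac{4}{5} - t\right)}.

The MGF M(t) = \frac{4}{5 \left(\frac{4}{5} - t\right)} is the standard form for the Exponential distribution.
Comparing with the known MGF formula identifies: Exponential(rate λ=4/5)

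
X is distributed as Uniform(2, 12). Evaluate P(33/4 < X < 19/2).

P(33/4 < X < 19/2) = ∫_{33/4}^{19/2} f(x) dx
where f(x) = \frac{1}{10}
= \frac{1}{8}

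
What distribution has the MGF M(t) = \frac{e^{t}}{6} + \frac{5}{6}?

The MGF M(t) = \frac{e^{t}}{6} + \frac{5}{6} is the standard form for the Bernoulli distribution.
Comparing with the known MGF formula identifies: Bernoulli(p=1/6)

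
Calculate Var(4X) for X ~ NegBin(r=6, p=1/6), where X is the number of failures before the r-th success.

For X ~ NegBin(r=6, p=1/6), where X is the number of failures before the r-th success:
Var(X) = 180
Var(4X) = (4)² × Var(X) = 16 × 180 = 2880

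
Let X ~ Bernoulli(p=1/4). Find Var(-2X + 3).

For X ~ Bernoulli(p=1/4):
Var(X) = \frac{3}{16}
Var(-2X + 3) = (-2)² × Var(X) = 4 × \frac{3}{16} = \frac{3}{4}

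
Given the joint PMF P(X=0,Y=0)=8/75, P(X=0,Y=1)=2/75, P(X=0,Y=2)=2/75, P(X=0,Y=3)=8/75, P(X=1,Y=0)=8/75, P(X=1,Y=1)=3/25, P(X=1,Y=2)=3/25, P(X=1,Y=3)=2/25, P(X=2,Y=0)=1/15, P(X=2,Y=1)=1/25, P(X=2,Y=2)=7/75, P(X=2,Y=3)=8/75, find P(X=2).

P(X=2) = P(X=2,Y=0) + P(X=2,Y=1) + P(X=2,Y=2) + P(X=2,Y=3)
= 1/15 + 1/25 + 7/75 + 8/75
= 23/75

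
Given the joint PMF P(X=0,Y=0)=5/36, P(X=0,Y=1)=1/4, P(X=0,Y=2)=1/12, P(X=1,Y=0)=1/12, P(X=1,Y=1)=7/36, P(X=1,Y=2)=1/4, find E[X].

First find marginal of X:
P(X=0) = 17/36
P(X=1) = 19/36
E[X] = 0 × 17/36 + 1 × 19/36 = 19/36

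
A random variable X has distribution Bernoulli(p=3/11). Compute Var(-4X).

For X ~ Bernoulli(p=3/11):
Var(X) = \frac{24}{121}
Var(-4X) = (-4)² × Var(X) = 16 × \frac{24}{121} = \frac{384}{121}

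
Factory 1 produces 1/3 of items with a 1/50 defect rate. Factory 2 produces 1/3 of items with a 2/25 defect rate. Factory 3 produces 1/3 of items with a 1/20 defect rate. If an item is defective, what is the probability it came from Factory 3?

Using Bayes' theorem:
P(F1) = 1/3, P(D|F1) = 1/50
P(F2) = 1/3, P(D|F2) = 2/25
P(F3) = 1/3, P(D|F3) = 1/20
P(D) = P(D|F1)P(F1) + P(D|F2)P(F2) + P(D|F3)P(F3)
     = \frac{1}{20}
P(F3|D) = P(D|F3)P(F3) / P(D)
= \frac{1}{3}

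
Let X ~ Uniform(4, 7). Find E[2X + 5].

For X ~ Uniform(4, 7):
E[X] = \frac{11}{2}
E[2X + 5] = 2 × E[X] + 5 = 16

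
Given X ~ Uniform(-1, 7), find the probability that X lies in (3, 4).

P(3 < X < 4) = ∫_{3}^{4} f(x) dx
where f(x) = \frac{1}{8}
= \frac{1}{8}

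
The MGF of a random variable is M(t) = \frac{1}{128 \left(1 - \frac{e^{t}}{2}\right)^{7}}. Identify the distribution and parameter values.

The MGF M(t) = \frac{1}{128 \left(1 - \frac{e^{t}}{2}\right)^{7}} is the standard form for the NegativeBinomial distribution.
Comparing with the known MGF formula identifies: NegBin(r=7, p=1/2), X = failures before r-th success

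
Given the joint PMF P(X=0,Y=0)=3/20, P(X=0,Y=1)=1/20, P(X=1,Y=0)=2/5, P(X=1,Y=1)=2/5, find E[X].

First find marginal of X:
P(X=0) = 1/5
P(X=1) = 4/5
E[X] = 0 × 1/5 + 1 × 4/5 = 4/5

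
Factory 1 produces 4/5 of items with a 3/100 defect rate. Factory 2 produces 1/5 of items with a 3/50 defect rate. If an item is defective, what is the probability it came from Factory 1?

Using Bayes' theorem:
P(F1) = 4/5, P(D|F1) = 3/100
P(F2) = 1/5, P(D|F2) = 3/50
P(D) = P(D|F1)P(F1) + P(D|F2)P(F2)
     = \frac{9}{250}
P(F1|D) = P(D|F1)P(F1) / P(D)
= \frac{2}{3}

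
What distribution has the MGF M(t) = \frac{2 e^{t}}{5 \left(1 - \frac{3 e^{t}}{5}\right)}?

The MGF M(t) = \frac{2 e^{t}}{5 \left(1 - \frac{3 e^{t}}{5}\right)} is the standard form for the Geometric distribution.
Comparing with the known MGF formula identifies: Geometric(p=2/5), X = trial number of first success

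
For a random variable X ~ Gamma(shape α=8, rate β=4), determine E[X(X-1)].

E[X(X-1)] = E[X² - X] = E[X²] - E[X]
E[X] = 2
E[X²] = Var(X) + (E[X])² = \frac{1}{2} + (2)² = \frac{9}{2}
E[X(X-1)] = \frac{9}{2} - 2 = \frac{5}{2}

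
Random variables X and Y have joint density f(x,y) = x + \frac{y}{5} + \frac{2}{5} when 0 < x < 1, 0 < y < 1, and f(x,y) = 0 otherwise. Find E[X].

E[X] = ∫_0^1 ∫_0^1 x × f(x,y) dy dx
= ∫_0^1 ∫_0^1 x × (x + \frac{y}{5} + \frac{2}{5}) dy dx
= \frac{7}{12}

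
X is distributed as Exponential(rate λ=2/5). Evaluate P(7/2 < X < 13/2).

P(7/2 < X < 13/2) = ∫_{7/2}^{13/2} f(x) dx
where f(x) = \frac{2 e^{- \frac{2 x}{5}}}{5}
= - \frac{1 - e^{\frac{6}{5}}}{e^{\frac{13}{5}}}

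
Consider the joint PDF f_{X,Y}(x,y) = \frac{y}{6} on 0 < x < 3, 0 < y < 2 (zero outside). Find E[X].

f_X(x) = ∫_0^2 \frac{y}{6} dy = \frac{1}{3}
E[X] = ∫_0^3 x × (\frac{1}{3}) dx = \frac{3}{2}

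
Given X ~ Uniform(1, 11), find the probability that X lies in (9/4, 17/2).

P(9/4 < X < 17/2) = ∫_{9/4}^{17/2} f(x) dx
where f(x) = \frac{1}{10}
= \frac{5}{8}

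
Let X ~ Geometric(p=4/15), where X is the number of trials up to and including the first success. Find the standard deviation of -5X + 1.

For X ~ Geometric(p=4/15), where X is the number of trials up to and including the first success:
Var(X) = \frac{165}{16}
SD(X) = √(Var(X)) = √(\frac{165}{16}) = \frac{\sqrt{165}}{4}
SD(-5X + 1) = |-5| × SD(X) = 5 × \frac{\sqrt{165}}{4} = \frac{5 \sqrt{165}}{4}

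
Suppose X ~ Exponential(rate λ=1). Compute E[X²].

Using the identity E[X²] = Var(X) + (E[X])²:
E[X] = 1
Var(X) = 1
E[X²] = 1 + (1)²
= 2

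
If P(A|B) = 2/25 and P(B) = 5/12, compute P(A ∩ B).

By definition, P(A|B) = P(A ∩ B) / P(B)
So P(A ∩ B) = P(A|B) × P(B)
= 2/25 × 5/12
= 1/30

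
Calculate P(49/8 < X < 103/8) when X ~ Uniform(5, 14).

P(49/8 < X < 103/8) = ∫_{49/8}^{103/8} f(x) dx
where f(x) = \frac{1}{9}
= \frac{3}{4}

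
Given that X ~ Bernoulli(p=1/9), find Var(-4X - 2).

For X ~ Bernoulli(p=1/9):
Var(X) = \frac{8}{81}
Var(-4X - 2) = (-4)² × Var(X) = 16 × \frac{8}{81} = \frac{128}{81}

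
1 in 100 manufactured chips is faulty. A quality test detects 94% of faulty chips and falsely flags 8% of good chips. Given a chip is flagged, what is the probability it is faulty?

Let D = the rare event, + = positive/flagged.
P(D) = 1/100
P(+|D) = 94/100 = 47/50
P(+|D') = 8/100 = 2/25
P(+) = P(+|D)P(D) + P(+|D')P(D')
     = \frac{47}{50} × \frac{1}{100} + \frac{2}{25} × \frac{99}{100}
     = \frac{443}{5000}
P(D|+) = P(+|D)P(D)/P(+) = \frac{47}{443}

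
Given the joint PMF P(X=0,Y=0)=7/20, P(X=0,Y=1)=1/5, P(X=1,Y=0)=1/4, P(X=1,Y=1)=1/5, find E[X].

First find marginal of X:
P(X=0) = 11/20
P(X=1) = 9/20
E[X] = 0 × 11/20 + 1 × 9/20 = 9/20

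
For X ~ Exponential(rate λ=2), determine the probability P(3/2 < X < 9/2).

P(3/2 < X < 9/2) = ∫_{3/2}^{9/2} f(x) dx
where f(x) = 2 e^{- 2 x}
= - \frac{1 - e^{6}}{e^{9}}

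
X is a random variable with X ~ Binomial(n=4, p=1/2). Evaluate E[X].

For X ~ Binomial(n=4, p=1/2), the expected value is:
E[X] = 2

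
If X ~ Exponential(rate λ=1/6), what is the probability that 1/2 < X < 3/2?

P(1/2 < X < 3/2) = ∫_{1/2}^{3/2} f(x) dx
where f(x) = \frac{e^{- \frac{x}{6}}}{6}
= - \frac{1}{e^{\frac{1}{4}}} + e^{- \frac{1}{12}}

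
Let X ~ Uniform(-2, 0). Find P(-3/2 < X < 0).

P(-3/2 < X < 0) = ∫_{-3/2}^{0} f(x) dx
where f(x) = \frac{1}{2}
= \frac{3}{4}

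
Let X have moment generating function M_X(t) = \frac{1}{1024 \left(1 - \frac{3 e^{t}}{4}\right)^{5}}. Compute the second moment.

To find E[X^2], compute M^(2)(0):
M^(1)(t) = \frac{15 e^{t}}{4096 \left(1 - \frac{3 e^{t}}{4}\right)^{6}}
M^(2)(t) = \frac{15 e^{t}}{4096 \left(1 - \frac{3 e^{t}}{4}\right)^{6}} + \frac{135 e^{2 t}}{8192 \left(1 - \frac{3 e^{t}}{4}\right)^{7}}
M^(2)(0) = 285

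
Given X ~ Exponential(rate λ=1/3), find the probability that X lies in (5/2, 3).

P(5/2 < X < 3) = ∫_{5/2}^{3} f(x) dx
where f(x) = \frac{e^{- \frac{x}{3}}}{3}
= - \frac{1}{e} + e^{- \frac{5}{6}}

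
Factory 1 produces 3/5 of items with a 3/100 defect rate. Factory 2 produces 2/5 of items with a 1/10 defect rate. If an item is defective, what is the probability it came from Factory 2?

Using Bayes' theorem:
P(F1) = 3/5, P(D|F1) = 3/100
P(F2) = 2/5, P(D|F2) = 1/10
P(D) = P(D|F1)P(F1) + P(D|F2)P(F2)
     = \frac{29}{500}
P(F2|D) = P(D|F2)P(F2) / P(D)
= \frac{20}{29}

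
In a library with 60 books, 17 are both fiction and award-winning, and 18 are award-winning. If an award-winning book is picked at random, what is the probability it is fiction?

P(A ∩ B) = 17/60
P(B) = 18/60 = 3/10
P(A|B) = P(A ∩ B) / P(B) = (17/60) / (3/10) = 17/18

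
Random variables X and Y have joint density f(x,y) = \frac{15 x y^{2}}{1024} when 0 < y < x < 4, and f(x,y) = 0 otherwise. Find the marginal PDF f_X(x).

f_X(x) = ∫_0^x \frac{15 x y^{2}}{1024} dy = \frac{5 x^{4}}{1024}
for 0 < x < 4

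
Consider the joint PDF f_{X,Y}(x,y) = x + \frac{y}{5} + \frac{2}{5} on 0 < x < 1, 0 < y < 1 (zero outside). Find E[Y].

E[Y] = ∫_0^1 ∫_0^1 y × f(x,y) dx dy
= \frac{31}{60}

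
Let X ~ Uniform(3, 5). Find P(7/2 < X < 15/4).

P(7/2 < X < 15/4) = ∫_{7/2}^{15/4} f(x) dx
where f(x) = \frac{1}{2}
= \frac{1}{8}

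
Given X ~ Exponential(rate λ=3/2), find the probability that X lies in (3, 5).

P(3 < X < 5) = ∫_{3}^{5} f(x) dx
where f(x) = \frac{3 e^{- \frac{3 x}{2}}}{2}
= - \frac{1 - e^{3}}{e^{\frac{15}{2}}}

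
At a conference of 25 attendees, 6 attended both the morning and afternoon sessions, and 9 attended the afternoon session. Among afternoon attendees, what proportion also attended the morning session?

P(A ∩ B) = 6/25
P(B) = 9/25
P(A|B) = P(A ∩ B) / P(B) = (6/25) / (9/25) = 2/3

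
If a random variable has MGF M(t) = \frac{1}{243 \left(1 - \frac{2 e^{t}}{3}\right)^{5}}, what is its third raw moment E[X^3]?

To find E[X^3], compute M^(3)(0):
M^(1)(t) = \frac{10 e^{t}}{729 \left(1 - \frac{2 e^{t}}{3}\right)^{6}}
M^(2)(t) = \frac{10 e^{t}}{729 \left(1 - \frac{2 e^{t}}{3}\right)^{6}} + \frac{40 e^{2 t}}{729 \left(1 - \frac{2 e^{t}}{3}\right)^{7}}
M^(3)(t) = \frac{10 e^{t}}{729 \left(1 - \frac{2 e^{t}}{3}\right)^{6}} + \frac{40 e^{2 t}}{243 \left(1 - \frac{2 e^{t}}{3}\right)^{7}} + \frac{560 e^{3 t}}{2187 \left(1 - \frac{2 e^{t}}{3}\right)^{8}}
M^(3)(0) = 2050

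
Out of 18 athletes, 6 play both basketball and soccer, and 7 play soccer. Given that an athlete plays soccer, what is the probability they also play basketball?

P(A ∩ B) = 6/18 = 1/3
P(B) = 7/18
P(A|B) = P(A ∩ B) / P(B) = (1/3) / (7/18) = 6/7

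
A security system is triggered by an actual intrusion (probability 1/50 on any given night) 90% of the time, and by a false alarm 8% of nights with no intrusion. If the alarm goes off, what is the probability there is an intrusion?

Let D = the rare event, + = positive/flagged.
P(D) = 1/50
P(+|D) = 90/100 = 9/10
P(+|D') = 8/100 = 2/25
P(+) = P(+|D)P(D) + P(+|D')P(D')
     = \frac{9}{10} × \frac{1}{50} + \frac{2}{25} × \frac{49}{50}
     = \frac{241}{2500}
P(D|+) = P(+|D)P(D)/P(+) = \frac{45}{241}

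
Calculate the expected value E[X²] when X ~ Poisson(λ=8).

Using the identity E[X²] = Var(X) + (E[X])²:
E[X] = 8
Var(X) = 8
E[X²] = 8 + (8)²
= 72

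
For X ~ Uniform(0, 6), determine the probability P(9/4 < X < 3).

P(9/4 < X < 3) = ∫_{9/4}^{3} f(x) dx
where f(x) = \frac{1}{6}
= \frac{1}{8}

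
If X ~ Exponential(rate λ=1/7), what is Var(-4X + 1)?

For X ~ Exponential(rate λ=1/7):
Var(X) = 49
Var(-4X + 1) = (-4)² × Var(X) = 16 × 49 = 784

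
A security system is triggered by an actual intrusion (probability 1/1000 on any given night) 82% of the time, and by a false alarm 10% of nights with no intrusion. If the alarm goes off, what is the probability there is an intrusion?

Let D = the rare event, + = positive/flagged.
P(D) = 1/1000
P(+|D) = 82/100 = 41/50
P(+|D') = 10/100 = 1/10
P(+) = P(+|D)P(D) + P(+|D')P(D')
     = \frac{41}{50} × \frac{1}{1000} + \frac{1}{10} × \frac{999}{1000}
     = \frac{1259}{12500}
P(D|+) = P(+|D)P(D)/P(+) = \frac{41}{5036}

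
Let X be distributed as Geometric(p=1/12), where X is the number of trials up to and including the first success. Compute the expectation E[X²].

Using the identity E[X²] = Var(X) + (E[X])²:
E[X] = 12
Var(X) = 132
E[X²] = 132 + (12)²
= 276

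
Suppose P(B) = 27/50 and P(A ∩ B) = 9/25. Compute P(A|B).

P(A|B) = P(A ∩ B) / P(B)
= (9/25) / (27/50)
= 2/3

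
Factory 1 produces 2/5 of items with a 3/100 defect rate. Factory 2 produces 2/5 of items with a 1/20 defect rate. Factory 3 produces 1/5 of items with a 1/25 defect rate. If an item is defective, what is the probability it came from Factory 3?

Using Bayes' theorem:
P(F1) = 2/5, P(D|F1) = 3/100
P(F2) = 2/5, P(D|F2) = 1/20
P(F3) = 1/5, P(D|F3) = 1/25
P(D) = P(D|F1)P(F1) + P(D|F2)P(F2) + P(D|F3)P(F3)
     = \frac{1}{25}
P(F3|D) = P(D|F3)P(F3) / P(D)
= \frac{1}{5}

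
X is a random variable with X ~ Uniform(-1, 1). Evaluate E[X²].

Using the identity E[X²] = Var(X) + (E[X])²:
E[X] = 0
Var(X) = \frac{1}{3}
E[X²] = \frac{1}{3} + (0)²
= \frac{1}{3}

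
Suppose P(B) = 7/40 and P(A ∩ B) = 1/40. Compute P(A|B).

P(A|B) = P(A ∩ B) / P(B)
= (1/40) / (7/40)
= 1/7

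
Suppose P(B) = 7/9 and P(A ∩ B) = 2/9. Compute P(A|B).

P(A|B) = P(A ∩ B) / P(B)
= (2/9) / (7/9)
= 2/7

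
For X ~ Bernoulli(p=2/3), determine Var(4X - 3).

For X ~ Bernoulli(p=2/3):
Var(X) = \frac{2}{9}
Var(4X - 3) = (4)² × Var(X) = 16 × \frac{2}{9} = \frac{32}{9}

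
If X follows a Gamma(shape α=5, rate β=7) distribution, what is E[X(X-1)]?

E[X(X-1)] = E[X² - X] = E[X²] - E[X]
E[X] = \frac{5}{7}
E[X²] = Var(X) + (E[X])² = \frac{5}{49} + (\frac{5}{7})² = \frac{30}{49}
E[X(X-1)] = \frac{30}{49} - \frac{5}{7} = - \frac{5}{49}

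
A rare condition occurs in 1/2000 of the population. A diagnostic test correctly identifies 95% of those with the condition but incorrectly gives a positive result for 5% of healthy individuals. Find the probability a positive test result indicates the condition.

Let D = the rare event, + = positive/flagged.
P(D) = 1/2000
P(+|D) = 95/100 = 19/20
P(+|D') = 5/100 = 1/20
P(+) = P(+|D)P(D) + P(+|D')P(D')
     = \frac{19}{20} × \frac{1}{2000} + \frac{1}{20} × \frac{1999}{2000}
     = \frac{1009}{20000}
P(D|+) = P(+|D)P(D)/P(+) = \frac{19}{2018}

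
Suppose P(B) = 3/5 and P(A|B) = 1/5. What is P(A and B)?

By definition, P(A|B) = P(A ∩ B) / P(B)
So P(A ∩ B) = P(A|B) × P(B)
= 1/5 × 3/5
= 3/25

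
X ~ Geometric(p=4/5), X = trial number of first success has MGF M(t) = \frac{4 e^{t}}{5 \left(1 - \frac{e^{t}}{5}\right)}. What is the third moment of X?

To find E[X^3], compute M^(3)(0):
M^(1)(t) = \frac{4 e^{t}}{5 \left(1 - \frac{e^{t}}{5}\right)} + \frac{4 e^{2 t}}{25 \left(1 - \frac{e^{t}}{5}\right)^{2}}
M^(2)(t) = \frac{4 e^{t}}{5 \left(1 - \frac{e^{t}}{5}\right)} + \frac{12 e^{2 t}}{25 \left(1 - \frac{e^{t}}{5}\right)^{2}} + \frac{8 e^{3 t}}{125 \left(1 - \frac{e^{t}}{5}\right)^{3}}
M^(3)(t) = \frac{4 e^{t}}{5 \left(1 - \frac{e^{t}}{5}\right)} + \frac{28 e^{2 t}}{25 \left(1 - \frac{e^{t}}{5}\right)^{2}} + \frac{48 e^{3 t}}{125 \left(1 - \frac{e^{t}}{5}\right)^{3}} + \frac{24 e^{4 t}}{625 \left(1 - \frac{e^{t}}{5}\right)^{4}}
M^(3)(0) = \frac{115}{32}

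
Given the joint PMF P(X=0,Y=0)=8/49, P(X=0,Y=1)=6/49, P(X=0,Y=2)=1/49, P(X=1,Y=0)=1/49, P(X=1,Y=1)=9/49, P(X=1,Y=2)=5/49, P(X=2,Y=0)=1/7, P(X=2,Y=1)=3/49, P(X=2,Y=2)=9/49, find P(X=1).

P(X=1) = P(X=1,Y=0) + P(X=1,Y=1) + P(X=1,Y=2)
= 1/49 + 9/49 + 5/49
= 15/49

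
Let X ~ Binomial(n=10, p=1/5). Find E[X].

For X ~ Binomial(n=10, p=1/5), the expected value is:
E[X] = 2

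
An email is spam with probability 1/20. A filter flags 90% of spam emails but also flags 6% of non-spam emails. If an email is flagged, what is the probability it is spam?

Let D = the rare event, + = positive/flagged.
P(D) = 1/20
P(+|D) = 90/100 = 9/10
P(+|D') = 6/100 = 3/50
P(+) = P(+|D)P(D) + P(+|D')P(D')
     = \frac{9}{10} × \frac{1}{20} + \frac{3}{50} × \frac{19}{20}
     = \frac{51}{500}
P(D|+) = P(+|D)P(D)/P(+) = \frac{15}{34}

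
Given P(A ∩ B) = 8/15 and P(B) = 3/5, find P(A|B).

P(A|B) = P(A ∩ B) / P(B)
= (8/15) / (3/5)
= 8/9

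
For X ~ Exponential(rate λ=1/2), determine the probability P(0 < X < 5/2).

P(0 < X < 5/2) = ∫_{0}^{5/2} f(x) dx
where f(x) = \frac{e^{- \frac{x}{2}}}{2}
= 1 - e^{- \frac{5}{4}}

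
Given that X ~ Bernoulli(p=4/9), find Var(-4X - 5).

For X ~ Bernoulli(p=4/9):
Var(X) = \frac{20}{81}
Var(-4X - 5) = (-4)² × Var(X) = 16 × \frac{20}{81} = \frac{320}{81}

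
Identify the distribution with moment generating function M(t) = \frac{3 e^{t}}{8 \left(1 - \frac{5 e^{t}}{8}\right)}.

The MGF M(t) = \frac{3 e^{t}}{8 \left(1 - \frac{5 e^{t}}{8}\right)} is the standard form for the Geometric distribution.
Comparing with the known MGF formula identifies: Geometric(p=3/8), X = trial number of first success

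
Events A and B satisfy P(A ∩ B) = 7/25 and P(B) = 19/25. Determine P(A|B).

P(A|B) = P(A ∩ B) / P(B)
= (7/25) / (19/25)
= 7/19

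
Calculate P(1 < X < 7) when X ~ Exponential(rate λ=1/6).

P(1 < X < 7) = ∫_{1}^{7} f(x) dx
where f(x) = \frac{e^{- \frac{x}{6}}}{6}
= - \frac{1 - e}{e^{\frac{7}{6}}}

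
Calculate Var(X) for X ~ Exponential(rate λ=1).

For X ~ Exponential(rate λ=1):
Var(X) = 1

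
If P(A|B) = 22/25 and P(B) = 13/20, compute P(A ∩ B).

By definition, P(A|B) = P(A ∩ B) / P(B)
So P(A ∩ B) = P(A|B) × P(B)
= 22/25 × 13/20
= 143/250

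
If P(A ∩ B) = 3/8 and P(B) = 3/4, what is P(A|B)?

P(A|B) = P(A ∩ B) / P(B)
= (3/8) / (3/4)
= 1/2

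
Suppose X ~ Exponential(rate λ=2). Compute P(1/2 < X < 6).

P(1/2 < X < 6) = ∫_{1/2}^{6} f(x) dx
where f(x) = 2 e^{- 2 x}
= - \frac{1 - e^{11}}{e^{12}}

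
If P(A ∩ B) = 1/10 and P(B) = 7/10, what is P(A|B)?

P(A|B) = P(A ∩ B) / P(B)
= (1/10) / (7/10)
= 1/7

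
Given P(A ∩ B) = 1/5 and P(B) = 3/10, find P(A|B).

P(A|B) = P(A ∩ B) / P(B)
= (1/5) / (3/10)
= 2/3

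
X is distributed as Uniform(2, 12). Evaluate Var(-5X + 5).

For X ~ Uniform(2, 12):
Var(X) = \frac{25}{3}
Var(-5X + 5) = (-5)² × Var(X) = 25 × \frac{25}{3} = \frac{625}{3}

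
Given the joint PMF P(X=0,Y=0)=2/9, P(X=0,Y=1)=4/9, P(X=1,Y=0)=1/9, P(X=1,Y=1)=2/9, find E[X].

First find marginal of X:
P(X=0) = 2/3
P(X=1) = 1/3
E[X] = 0 × 2/3 + 1 × 1/3 = 1/3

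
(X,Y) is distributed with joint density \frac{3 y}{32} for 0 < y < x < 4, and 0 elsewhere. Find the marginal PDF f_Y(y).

f_Y(y) = ∫_y^4 \frac{3 y}{32} dx = \frac{3 y \left(4 - y\right)}{32}
for 0 < y < 4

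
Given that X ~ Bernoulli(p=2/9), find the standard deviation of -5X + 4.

For X ~ Bernoulli(p=2/9):
Var(X) = \frac{14}{81}
SD(X) = √(Var(X)) = √(\frac{14}{81}) = \frac{\sqrt{14}}{9}
SD(-5X + 4) = |-5| × SD(X) = 5 × \frac{\sqrt{14}}{9} = \frac{5 \sqrt{14}}{9}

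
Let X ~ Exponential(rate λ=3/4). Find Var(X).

For X ~ Exponential(rate λ=3/4):
Var(X) = \frac{16}{9}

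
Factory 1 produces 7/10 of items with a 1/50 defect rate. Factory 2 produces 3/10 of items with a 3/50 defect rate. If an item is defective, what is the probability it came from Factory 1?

Using Bayes' theorem:
P(F1) = 7/10, P(D|F1) = 1/50
P(F2) = 3/10, P(D|F2) = 3/50
P(D) = P(D|F1)P(F1) + P(D|F2)P(F2)
     = \frac{4}{125}
P(F1|D) = P(D|F1)P(F1) / P(D)
= \frac{7}{16}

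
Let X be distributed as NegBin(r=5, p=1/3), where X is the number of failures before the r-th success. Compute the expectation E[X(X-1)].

E[X(X-1)] = E[X² - X] = E[X²] - E[X]
E[X] = 10
E[X²] = Var(X) + (E[X])² = 30 + (10)² = 130
E[X(X-1)] = 130 - 10 = 120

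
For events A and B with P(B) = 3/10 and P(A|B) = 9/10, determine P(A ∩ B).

By definition, P(A|B) = P(A ∩ B) / P(B)
So P(A ∩ B) = P(A|B) × P(B)
= 9/10 × 3/10
= 27/100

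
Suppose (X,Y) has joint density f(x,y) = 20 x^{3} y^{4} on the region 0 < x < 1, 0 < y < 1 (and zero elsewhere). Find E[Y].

E[Y] = ∫_0^1 ∫_0^1 y × f(x,y) dx dy
= \frac{5}{6}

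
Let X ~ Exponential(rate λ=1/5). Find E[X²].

Using the identity E[X²] = Var(X) + (E[X])²:
E[X] = 5
Var(X) = 25
E[X²] = 25 + (5)²
= 50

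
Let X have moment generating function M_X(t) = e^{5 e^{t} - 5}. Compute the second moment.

To find E[X^2], compute M^(2)(0):
M^(1)(t) = 5 e^{t} e^{5 e^{t} - 5}
M^(2)(t) = 25 e^{2 t} e^{5 e^{t} - 5} + 5 e^{t} e^{5 e^{t} - 5}
M^(2)(0) = 30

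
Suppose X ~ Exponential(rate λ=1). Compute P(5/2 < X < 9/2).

P(5/2 < X < 9/2) = ∫_{5/2}^{9/2} f(x) dx
where f(x) = e^{- x}
= - \frac{1 - e^{2}}{e^{\frac{9}{2}}}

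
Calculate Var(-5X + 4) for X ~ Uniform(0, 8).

For X ~ Uniform(0, 8):
Var(X) = \frac{16}{3}
Var(-5X + 4) = (-5)² × Var(X) = 25 × \frac{16}{3} = \frac{400}{3}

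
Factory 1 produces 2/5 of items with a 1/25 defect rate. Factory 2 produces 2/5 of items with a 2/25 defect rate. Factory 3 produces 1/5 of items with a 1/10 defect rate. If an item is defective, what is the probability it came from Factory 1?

Using Bayes' theorem:
P(F1) = 2/5, P(D|F1) = 1/25
P(F2) = 2/5, P(D|F2) = 2/25
P(F3) = 1/5, P(D|F3) = 1/10
P(D) = P(D|F1)P(F1) + P(D|F2)P(F2) + P(D|F3)P(F3)
     = \frac{17}{250}
P(F1|D) = P(D|F1)P(F1) / P(D)
= \frac{4}{17}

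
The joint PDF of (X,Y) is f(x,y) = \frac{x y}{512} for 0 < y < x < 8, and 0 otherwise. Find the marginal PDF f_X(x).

f_X(x) = ∫_0^x \frac{x y}{512} dy = \frac{x^{3}}{1024}
for 0 < x < 8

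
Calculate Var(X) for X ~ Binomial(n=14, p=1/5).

For X ~ Binomial(n=14, p=1/5):
Var(X) = \frac{56}{25}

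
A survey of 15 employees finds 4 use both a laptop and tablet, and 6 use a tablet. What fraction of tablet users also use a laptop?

P(A ∩ B) = 4/15
P(B) = 6/15 = 2/5
P(A|B) = P(A ∩ B) / P(B) = (4/15) / (2/5) = 2/3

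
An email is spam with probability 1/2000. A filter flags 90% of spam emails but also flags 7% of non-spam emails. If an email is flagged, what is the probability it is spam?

Let D = the rare event, + = positive/flagged.
P(D) = 1/2000
P(+|D) = 90/100 = 9/10
P(+|D') = 7/100
P(+) = P(+|D)P(D) + P(+|D')P(D')
     = \frac{9}{10} × \frac{1}{2000} + \frac{7}{100} × \frac{1999}{2000}
     = \frac{14083}{200000}
P(D|+) = P(+|D)P(D)/P(+) = \frac{90}{14083}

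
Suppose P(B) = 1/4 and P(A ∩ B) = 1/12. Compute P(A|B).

P(A|B) = P(A ∩ B) / P(B)
= (1/12) / (1/4)
= 1/3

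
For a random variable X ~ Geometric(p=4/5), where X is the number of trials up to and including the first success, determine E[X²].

Using the identity E[X²] = Var(X) + (E[X])²:
E[X] = \frac{5}{4}
Var(X) = \frac{5}{16}
E[X²] = \frac{5}{16} + (\frac{5}{4})²
= \frac{15}{8}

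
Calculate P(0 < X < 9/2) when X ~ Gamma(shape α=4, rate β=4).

P(0 < X < 9/2) = ∫_{0}^{9/2} f(x) dx
where f(x) = \frac{128 x^{3} e^{- 4 x}}{3}
= 1 - \frac{1153}{e^{18}}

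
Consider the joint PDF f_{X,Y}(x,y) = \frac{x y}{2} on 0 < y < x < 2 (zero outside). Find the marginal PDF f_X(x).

f_X(x) = ∫_0^x \frac{x y}{2} dy = \frac{x^{3}}{4}
for 0 < x < 2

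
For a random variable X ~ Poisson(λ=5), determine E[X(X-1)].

E[X(X-1)] = E[X² - X] = E[X²] - E[X]
E[X] = 5
E[X²] = Var(X) + (E[X])² = 5 + (5)² = 30
E[X(X-1)] = 30 - 5 = 25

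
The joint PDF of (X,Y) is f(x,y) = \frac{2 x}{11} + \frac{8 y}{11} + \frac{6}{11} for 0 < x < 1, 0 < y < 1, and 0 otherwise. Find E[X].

E[X] = ∫_0^1 ∫_0^1 x × f(x,y) dy dx
= ∫_0^1 ∫_0^1 x × (\frac{2 x}{11} + \frac{8 y}{11} + \frac{6}{11}) dy dx
= \frac{17}{33}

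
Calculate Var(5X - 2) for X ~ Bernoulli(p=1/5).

For X ~ Bernoulli(p=1/5):
Var(X) = \frac{4}{25}
Var(5X - 2) = (5)² × Var(X) = 25 × \frac{4}{25} = 4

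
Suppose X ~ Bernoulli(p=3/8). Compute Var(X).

For X ~ Bernoulli(p=3/8):
Var(X) = \frac{15}{64}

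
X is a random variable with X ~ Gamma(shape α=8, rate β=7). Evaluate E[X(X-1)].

E[X(X-1)] = E[X² - X] = E[X²] - E[X]
E[X] = \frac{8}{7}
E[X²] = Var(X) + (E[X])² = \frac{8}{49} + (\frac{8}{7})² = \frac{72}{49}
E[X(X-1)] = \frac{72}{49} - \frac{8}{7} = \frac{16}{49}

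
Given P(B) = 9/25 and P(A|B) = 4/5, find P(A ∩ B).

By definition, P(A|B) = P(A ∩ B) / P(B)
So P(A ∩ B) = P(A|B) × P(B)
= 4/5 × 9/25
= 36/125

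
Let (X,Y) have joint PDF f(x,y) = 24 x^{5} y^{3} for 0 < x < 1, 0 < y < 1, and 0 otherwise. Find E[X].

E[X] = ∫_0^1 ∫_0^1 x × f(x,y) dy dx
= ∫_0^1 ∫_0^1 x × (24 x^{5} y^{3}) dy dx
= \frac{6}{7}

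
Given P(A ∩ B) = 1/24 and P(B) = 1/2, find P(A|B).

P(A|B) = P(A ∩ B) / P(B)
= (1/24) / (1/2)
= 1/12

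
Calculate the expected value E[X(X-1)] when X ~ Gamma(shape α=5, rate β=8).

E[X(X-1)] = E[X² - X] = E[X²] - E[X]
E[X] = \frac{5}{8}
E[X²] = Var(X) + (E[X])² = \frac{5}{64} + (\frac{5}{8})² = \frac{15}{32}
E[X(X-1)] = \frac{15}{32} - \frac{5}{8} = - \frac{5}{32}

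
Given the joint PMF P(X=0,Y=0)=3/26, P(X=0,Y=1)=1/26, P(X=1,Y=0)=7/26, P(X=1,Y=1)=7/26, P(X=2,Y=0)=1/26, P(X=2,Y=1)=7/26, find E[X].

First find marginal of X:
P(X=0) = 2/13
P(X=1) = 7/13
P(X=2) = 4/13
E[X] = 0 × 2/13 + 1 × 7/13 + 2 × 4/13 = 15/13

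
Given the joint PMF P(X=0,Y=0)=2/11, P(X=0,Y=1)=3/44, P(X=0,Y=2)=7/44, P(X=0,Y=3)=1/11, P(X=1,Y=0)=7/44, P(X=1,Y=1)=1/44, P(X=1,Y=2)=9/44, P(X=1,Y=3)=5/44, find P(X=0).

P(X=0) = P(X=0,Y=0) + P(X=0,Y=1) + P(X=0,Y=2) + P(X=0,Y=3)
= 2/11 + 3/44 + 7/44 + 1/11
= 1/2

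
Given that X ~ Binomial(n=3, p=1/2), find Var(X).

For X ~ Binomial(n=3, p=1/2):
Var(X) = \frac{3}{4}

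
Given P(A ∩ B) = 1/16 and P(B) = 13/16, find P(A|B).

P(A|B) = P(A ∩ B) / P(B)
= (1/16) / (13/16)
= 1/13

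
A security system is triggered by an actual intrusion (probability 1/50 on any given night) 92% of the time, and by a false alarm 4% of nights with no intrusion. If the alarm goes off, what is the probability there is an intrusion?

Let D = the rare event, + = positive/flagged.
P(D) = 1/50
P(+|D) = 92/100 = 23/25
P(+|D') = 4/100 = 1/25
P(+) = P(+|D)P(D) + P(+|D')P(D')
     = \frac{23}{25} × \frac{1}{50} + \frac{1}{25} × \frac{49}{50}
     = \frac{36}{625}
P(D|+) = P(+|D)P(D)/P(+) = \frac{23}{72}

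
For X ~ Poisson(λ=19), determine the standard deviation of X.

For X ~ Poisson(λ=19):
Var(X) = 19
SD(X) = √(Var(X)) = √(19) = \sqrt{19}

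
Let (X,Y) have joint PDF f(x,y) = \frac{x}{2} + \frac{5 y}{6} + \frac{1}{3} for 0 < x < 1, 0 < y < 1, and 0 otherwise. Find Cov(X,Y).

E[XY] = ∫∫ xy × f(x,y) dx dy = \frac{11}{36}
E[X] = \frac{13}{24}
E[Y] = \frac{41}{72}
Cov(X,Y) = E[XY] - E[X]E[Y] = - \frac{5}{1728}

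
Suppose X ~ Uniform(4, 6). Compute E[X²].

Using the identity E[X²] = Var(X) + (E[X])²:
E[X] = 5
Var(X) = \frac{1}{3}
E[X²] = \frac{1}{3} + (5)²
= \frac{76}{3}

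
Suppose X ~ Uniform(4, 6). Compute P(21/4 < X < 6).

P(21/4 < X < 6) = ∫_{21/4}^{6} f(x) dx
where f(x) = \frac{1}{2}
= \frac{3}{8}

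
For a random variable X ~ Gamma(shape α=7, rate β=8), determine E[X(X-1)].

E[X(X-1)] = E[X² - X] = E[X²] - E[X]
E[X] = \frac{7}{8}
E[X²] = Var(X) + (E[X])² = \frac{7}{64} + (\frac{7}{8})² = \frac{7}{8}
E[X(X-1)] = \frac{7}{8} - \frac{7}{8} = 0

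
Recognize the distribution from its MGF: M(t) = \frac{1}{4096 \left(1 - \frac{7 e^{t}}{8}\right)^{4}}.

The MGF M(t) = \frac{1}{4096 \left(1 - \frac{7 e^{t}}{8}\right)^{4}} is the standard form for the NegativeBinomial distribution.
Comparing with the known MGF formula identifies: NegBin(r=4, p=1/8), X = failures before r-th success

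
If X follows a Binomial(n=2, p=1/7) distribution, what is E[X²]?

Using the identity E[X²] = Var(X) + (E[X])²:
E[X] = \frac{2}{7}
Var(X) = \frac{12}{49}
E[X²] = \frac{12}{49} + (\frac{2}{7})²
= \frac{16}{49}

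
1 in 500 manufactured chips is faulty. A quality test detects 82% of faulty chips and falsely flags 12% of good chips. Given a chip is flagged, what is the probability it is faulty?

Let D = the rare event, + = positive/flagged.
P(D) = 1/500
P(+|D) = 82/100 = 41/50
P(+|D') = 12/100 = 3/25
P(+) = P(+|D)P(D) + P(+|D')P(D')
     = \frac{41}{50} × \frac{1}{500} + \frac{3}{25} × \frac{499}{500}
     = \frac{607}{5000}
P(D|+) = P(+|D)P(D)/P(+) = \frac{41}{3035}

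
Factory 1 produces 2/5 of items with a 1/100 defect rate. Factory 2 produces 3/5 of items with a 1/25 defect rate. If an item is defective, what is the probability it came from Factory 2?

Using Bayes' theorem:
P(F1) = 2/5, P(D|F1) = 1/100
P(F2) = 3/5, P(D|F2) = 1/25
P(D) = P(D|F1)P(F1) + P(D|F2)P(F2)
     = \frac{7}{250}
P(F2|D) = P(D|F2)P(F2) / P(D)
= \frac{6}{7}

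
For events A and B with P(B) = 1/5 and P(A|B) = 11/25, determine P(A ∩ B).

By definition, P(A|B) = P(A ∩ B) / P(B)
So P(A ∩ B) = P(A|B) × P(B)
= 11/25 × 1/5
= 11/125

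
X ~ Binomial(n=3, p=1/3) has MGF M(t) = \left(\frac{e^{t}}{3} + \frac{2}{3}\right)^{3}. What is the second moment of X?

To find E[X^2], compute M^(2)(0):
M^(1)(t) = \left(\frac{e^{t}}{3} + \frac{2}{3}\right)^{2} e^{t}
M^(2)(t) = \left(\frac{e^{t}}{3} + \frac{2}{3}\right)^{2} e^{t} + \frac{2 \left(\frac{e^{t}}{3} + \frac{2}{3}\right) e^{2 t}}{3}
M^(2)(0) = \frac{5}{3}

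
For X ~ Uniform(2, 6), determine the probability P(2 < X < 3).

P(2 < X < 3) = ∫_{2}^{3} f(x) dx
where f(x) = \frac{1}{4}
= \frac{1}{4}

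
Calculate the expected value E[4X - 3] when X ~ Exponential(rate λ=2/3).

For X ~ Exponential(rate λ=2/3):
E[X] = \frac{3}{2}
E[4X - 3] = 4 × E[X] - 3 = 3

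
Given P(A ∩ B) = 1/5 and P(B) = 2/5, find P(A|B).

P(A|B) = P(A ∩ B) / P(B)
= (1/5) / (2/5)
= 1/2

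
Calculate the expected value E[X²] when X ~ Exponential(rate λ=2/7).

Using the identity E[X²] = Var(X) + (E[X])²:
E[X] = \frac{7}{2}
Var(X) = \frac{49}{4}
E[X²] = \frac{49}{4} + (\frac{7}{2})²
= \frac{49}{2}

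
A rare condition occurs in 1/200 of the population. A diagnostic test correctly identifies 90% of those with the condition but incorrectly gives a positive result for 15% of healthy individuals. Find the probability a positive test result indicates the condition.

Let D = the rare event, + = positive/flagged.
P(D) = 1/200
P(+|D) = 90/100 = 9/10
P(+|D') = 15/100 = 3/20
P(+) = P(+|D)P(D) + P(+|D')P(D')
     = \frac{9}{10} × \frac{1}{200} + \frac{3}{20} × \frac{199}{200}
     = \frac{123}{800}
P(D|+) = P(+|D)P(D)/P(+) = \frac{6}{205}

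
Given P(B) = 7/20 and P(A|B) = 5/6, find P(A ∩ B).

By definition, P(A|B) = P(A ∩ B) / P(B)
So P(A ∩ B) = P(A|B) × P(B)
= 5/6 × 7/20
= 7/24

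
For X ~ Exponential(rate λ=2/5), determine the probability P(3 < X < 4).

P(3 < X < 4) = ∫_{3}^{4} f(x) dx
where f(x) = \frac{2 e^{- \frac{2 x}{5}}}{5}
= - \frac{1 - e^{\frac{2}{5}}}{e^{\frac{8}{5}}}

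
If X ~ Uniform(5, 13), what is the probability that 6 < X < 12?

P(6 < X < 12) = ∫_{6}^{12} f(x) dx
where f(x) = \frac{1}{8}
= \frac{3}{4}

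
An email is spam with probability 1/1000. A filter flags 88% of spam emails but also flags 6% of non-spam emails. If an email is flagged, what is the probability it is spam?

Let D = the rare event, + = positive/flagged.
P(D) = 1/1000
P(+|D) = 88/100 = 22/25
P(+|D') = 6/100 = 3/50
P(+) = P(+|D)P(D) + P(+|D')P(D')
     = \frac{22}{25} × \frac{1}{1000} + \frac{3}{50} × \frac{999}{1000}
     = \frac{3041}{50000}
P(D|+) = P(+|D)P(D)/P(+) = \frac{44}{3041}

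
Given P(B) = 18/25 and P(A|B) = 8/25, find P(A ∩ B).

By definition, P(A|B) = P(A ∩ B) / P(B)
So P(A ∩ B) = P(A|B) × P(B)
= 8/25 × 18/25
= 144/625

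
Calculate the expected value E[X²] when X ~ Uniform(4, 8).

Using the identity E[X²] = Var(X) + (E[X])²:
E[X] = 6
Var(X) = \frac{4}{3}
E[X²] = \frac{4}{3} + (6)²
= \frac{112}{3}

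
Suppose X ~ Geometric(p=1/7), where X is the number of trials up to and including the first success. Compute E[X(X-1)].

E[X(X-1)] = E[X² - X] = E[X²] - E[X]
E[X] = 7
E[X²] = Var(X) + (E[X])² = 42 + (7)² = 91
E[X(X-1)] = 91 - 7 = 84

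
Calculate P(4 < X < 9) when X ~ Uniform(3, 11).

P(4 < X < 9) = ∫_{4}^{9} f(x) dx
where f(x) = \frac{1}{8}
= \frac{5}{8}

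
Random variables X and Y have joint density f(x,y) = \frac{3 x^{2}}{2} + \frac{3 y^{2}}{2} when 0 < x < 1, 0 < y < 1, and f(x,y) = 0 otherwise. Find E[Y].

E[Y] = ∫_0^1 ∫_0^1 y × f(x,y) dx dy
= \frac{5}{8}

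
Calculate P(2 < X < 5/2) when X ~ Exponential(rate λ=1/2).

P(2 < X < 5/2) = ∫_{2}^{5/2} f(x) dx
where f(x) = \frac{e^{- \frac{x}{2}}}{2}
= - \frac{1}{e^{\frac{5}{4}}} + e^{-1}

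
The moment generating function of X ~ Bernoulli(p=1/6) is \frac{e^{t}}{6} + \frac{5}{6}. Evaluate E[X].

To find E[X], compute M^(1)(0):
M^(1)(t) = \frac{e^{t}}{6}
M^(1)(0) = \frac{1}{6}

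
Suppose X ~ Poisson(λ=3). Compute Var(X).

For X ~ Poisson(λ=3):
Var(X) = 3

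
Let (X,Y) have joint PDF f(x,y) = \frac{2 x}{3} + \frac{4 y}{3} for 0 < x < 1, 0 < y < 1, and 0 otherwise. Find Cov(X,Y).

E[XY] = ∫∫ xy × f(x,y) dx dy = \frac{1}{3}
E[X] = \frac{5}{9}
E[Y] = \frac{11}{18}
Cov(X,Y) = E[XY] - E[X]E[Y] = - \frac{1}{162}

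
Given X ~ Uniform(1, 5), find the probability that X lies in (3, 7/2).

P(3 < X < 7/2) = ∫_{3}^{7/2} f(x) dx
where f(x) = \frac{1}{4}
= \frac{1}{8}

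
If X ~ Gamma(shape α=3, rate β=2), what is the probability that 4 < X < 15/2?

P(4 < X < 15/2) = ∫_{4}^{15/2} f(x) dx
where f(x) = 4 x^{2} e^{- 2 x}
= \frac{-257 + 82 e^{7}}{2 e^{15}}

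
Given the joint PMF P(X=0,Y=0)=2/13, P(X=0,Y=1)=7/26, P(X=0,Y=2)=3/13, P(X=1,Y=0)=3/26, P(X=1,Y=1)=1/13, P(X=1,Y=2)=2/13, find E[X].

First find marginal of X:
P(X=0) = 17/26
P(X=1) = 9/26
E[X] = 0 × 17/26 + 1 × 9/26 = 9/26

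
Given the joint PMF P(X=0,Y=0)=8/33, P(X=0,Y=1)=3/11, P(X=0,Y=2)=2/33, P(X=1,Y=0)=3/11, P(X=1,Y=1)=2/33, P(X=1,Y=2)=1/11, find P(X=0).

P(X=0) = P(X=0,Y=0) + P(X=0,Y=1) + P(X=0,Y=2)
= 8/33 + 3/11 + 2/33
= 19/33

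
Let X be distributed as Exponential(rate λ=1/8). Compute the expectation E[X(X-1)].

E[X(X-1)] = E[X² - X] = E[X²] - E[X]
E[X] = 8
E[X²] = Var(X) + (E[X])² = 64 + (8)² = 128
E[X(X-1)] = 128 - 8 = 120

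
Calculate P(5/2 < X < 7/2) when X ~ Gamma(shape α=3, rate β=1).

P(5/2 < X < 7/2) = ∫_{5/2}^{7/2} f(x) dx
where f(x) = \frac{x^{2} e^{- x}}{2}
= \frac{-85 + 53 e}{8 e^{\frac{7}{2}}}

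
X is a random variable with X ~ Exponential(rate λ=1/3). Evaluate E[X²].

Using the identity E[X²] = Var(X) + (E[X])²:
E[X] = 3
Var(X) = 9
E[X²] = 9 + (3)²
= 18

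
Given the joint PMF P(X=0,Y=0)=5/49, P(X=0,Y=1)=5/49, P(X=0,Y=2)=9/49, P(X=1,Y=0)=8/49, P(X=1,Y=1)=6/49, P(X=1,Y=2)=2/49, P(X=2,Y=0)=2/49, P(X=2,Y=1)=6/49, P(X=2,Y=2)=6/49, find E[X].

First find marginal of X:
P(X=0) = 19/49
P(X=1) = 16/49
P(X=2) = 2/7
E[X] = 0 × 19/49 + 1 × 16/49 + 2 × 2/7 = 44/49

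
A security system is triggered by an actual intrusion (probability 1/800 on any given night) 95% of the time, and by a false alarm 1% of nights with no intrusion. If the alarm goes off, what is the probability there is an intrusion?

Let D = the rare event, + = positive/flagged.
P(D) = 1/800
P(+|D) = 95/100 = 19/20
P(+|D') = 1/100
P(+) = P(+|D)P(D) + P(+|D')P(D')
     = \frac{19}{20} × \frac{1}{800} + \frac{1}{100} × \frac{799}{800}
     = \frac{447}{40000}
P(D|+) = P(+|D)P(D)/P(+) = \frac{95}{894}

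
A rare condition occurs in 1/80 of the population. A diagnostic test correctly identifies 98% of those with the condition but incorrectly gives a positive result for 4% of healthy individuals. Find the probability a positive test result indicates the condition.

Let D = the rare event, + = positive/flagged.
P(D) = 1/80
P(+|D) = 98/100 = 49/50
P(+|D') = 4/100 = 1/25
P(+) = P(+|D)P(D) + P(+|D')P(D')
     = \frac{49}{50} × \frac{1}{80} + \frac{1}{25} × \frac{79}{80}
     = \frac{207}{4000}
P(D|+) = P(+|D)P(D)/P(+) = \frac{49}{207}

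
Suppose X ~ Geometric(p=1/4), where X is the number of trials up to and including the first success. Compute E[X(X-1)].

E[X(X-1)] = E[X² - X] = E[X²] - E[X]
E[X] = 4
E[X²] = Var(X) + (E[X])² = 12 + (4)² = 28
E[X(X-1)] = 28 - 4 = 24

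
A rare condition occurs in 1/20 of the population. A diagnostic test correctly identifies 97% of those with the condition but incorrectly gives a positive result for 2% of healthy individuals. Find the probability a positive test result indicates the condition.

Let D = the rare event, + = positive/flagged.
P(D) = 1/20
P(+|D) = 97/100
P(+|D') = 2/100 = 1/50
P(+) = P(+|D)P(D) + P(+|D')P(D')
     = \frac{97}{100} × \frac{1}{20} + \frac{1}{50} × \frac{19}{20}
     = \frac{27}{400}
P(D|+) = P(+|D)P(D)/P(+) = \frac{97}{135}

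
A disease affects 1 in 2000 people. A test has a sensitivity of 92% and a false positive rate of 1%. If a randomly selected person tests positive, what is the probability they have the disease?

Let D = the rare event, + = positive/flagged.
P(D) = 1/2000
P(+|D) = 92/100 = 23/25
P(+|D') = 1/100
P(+) = P(+|D)P(D) + P(+|D')P(D')
     = \frac{23}{25} × \frac{1}{2000} + \frac{1}{100} × \frac{1999}{2000}
     = \frac{2091}{200000}
P(D|+) = P(+|D)P(D)/P(+) = \frac{92}{2091}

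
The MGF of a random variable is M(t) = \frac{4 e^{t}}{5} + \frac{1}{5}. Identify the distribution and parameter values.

The MGF M(t) = \frac{4 e^{t}}{5} + \frac{1}{5} is the standard form for the Bernoulli distribution.
Comparing with the known MGF formula identifies: Bernoulli(p=4/5)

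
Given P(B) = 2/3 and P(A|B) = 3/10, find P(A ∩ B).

By definition, P(A|B) = P(A ∩ B) / P(B)
So P(A ∩ B) = P(A|B) × P(B)
= 3/10 × 2/3
= 1/5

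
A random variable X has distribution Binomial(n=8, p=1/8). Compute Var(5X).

For X ~ Binomial(n=8, p=1/8):
Var(X) = \frac{7}{8}
Var(5X) = (5)² × Var(X) = 25 × \frac{7}{8} = \frac{175}{8}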